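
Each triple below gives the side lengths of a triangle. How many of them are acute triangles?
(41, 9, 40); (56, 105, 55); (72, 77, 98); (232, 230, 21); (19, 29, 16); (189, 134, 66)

1

(41,9,40): 9²+40² = 1681 = 41² → right
(56,105,55): 55²+56² = 6161 < 11025 = 105² → obtuse
(72,77,98): 72²+77² = 11113 > 9604 = 98² → acute
(232,230,21): 21²+230² = 53341 < 53824 = 232² → obtuse
(19,29,16): 16²+19² = 617 < 841 = 29² → obtuse
(189,134,66): 66²+134² = 22312 < 35721 = 189² → obtuse
1 of the 6 is acute.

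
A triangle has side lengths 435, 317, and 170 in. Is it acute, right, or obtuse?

obtuse

Compare the square of the longest side to the sum of squares of the other two: 170² + 317² = 129389 < 189225 = 435².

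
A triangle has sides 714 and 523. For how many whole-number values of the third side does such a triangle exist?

1045

The third side lies in the open interval (191, 1237).
Integers from 192 to 1236 inclusive: 1236 − 192 + 1 = 1045.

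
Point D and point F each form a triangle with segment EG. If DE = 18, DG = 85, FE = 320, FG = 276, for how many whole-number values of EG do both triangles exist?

From triangle DEG: 67 < EG < 103.
From triangle FEG: 44 < EG < 596.
Intersection: 67 < EG < 103, so integers 68 through 102: 35 values.

35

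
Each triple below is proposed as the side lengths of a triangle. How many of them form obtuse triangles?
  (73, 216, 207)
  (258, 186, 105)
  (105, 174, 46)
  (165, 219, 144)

(73,216,207): 73²+207² = 48178 > 46656 = 216² → acute
(258,186,105): 105²+186² = 45621 < 66564 = 258² → obtuse
(105,174,46): 46+105 ≤ 174, not a triangle
(165,219,144): 144²+165² = 47961 = 219² → right
1 of the 4 is obtuse.

1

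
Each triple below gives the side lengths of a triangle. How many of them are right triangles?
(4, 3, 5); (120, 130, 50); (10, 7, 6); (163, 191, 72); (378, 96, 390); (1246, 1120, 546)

(4,3,5): 3²+4² = 25 = 5² → right
(120,130,50): 50²+120² = 16900 = 130² → right
(10,7,6): 6²+7² = 85 < 100 = 10² → obtuse
(163,191,72): 72²+163² = 31753 < 36481 = 191² → obtuse
(378,96,390): 96²+378² = 152100 = 390² → right
(1246,1120,546): 546²+1120² = 1552516 = 1246² → right
4 of the 6 are right.

4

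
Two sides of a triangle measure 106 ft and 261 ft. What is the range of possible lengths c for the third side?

By the triangle inequality, c must be less than 106 + 261 = 367 and greater than |106 − 261| = 155.

155 < c < 367 (ft)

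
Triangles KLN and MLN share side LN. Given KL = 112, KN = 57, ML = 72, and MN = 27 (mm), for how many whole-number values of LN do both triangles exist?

43

From triangle KLN: 55 < LN < 169.
From triangle MLN: 45 < LN < 99.
Intersection: 55 < LN < 99, so integers 56 through 98: 43 values.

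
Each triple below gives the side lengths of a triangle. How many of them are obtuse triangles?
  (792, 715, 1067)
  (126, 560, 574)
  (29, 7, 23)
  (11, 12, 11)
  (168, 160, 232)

1

(792,715,1067): 715²+792² = 1138489 = 1067² → right
(126,560,574): 126²+560² = 329476 = 574² → right
(29,7,23): 7²+23² = 578 < 841 = 29² → obtuse
(11,12,11): 11²+11² = 242 > 144 = 12² → acute
(168,160,232): 160²+168² = 53824 = 232² → right
1 of the 5 is obtuse.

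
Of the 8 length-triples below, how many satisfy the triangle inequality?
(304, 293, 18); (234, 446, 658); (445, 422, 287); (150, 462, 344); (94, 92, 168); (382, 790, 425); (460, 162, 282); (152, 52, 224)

6

(18,293,304): 18+293 > 304 → valid
(234,446,658): 234+446 > 658 → valid
(287,422,445): 287+422 > 445 → valid
(150,344,462): 150+344 > 462 → valid
(92,94,168): 92+94 > 168 → valid
(382,425,790): 382+425 > 790 → valid
(162,282,460): 162+282 ≤ 460 → not valid
(52,152,224): 52+152 ≤ 224 → not valid
6 of the 8 triples form a triangle.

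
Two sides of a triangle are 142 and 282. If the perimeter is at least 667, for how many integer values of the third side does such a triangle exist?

Triangle inequality: 140 < x < 424. Perimeter ≥ 667 gives x ≥ 667 − 142 − 282 = 243.
So 243 ≤ x < 424; integers 243 through 423: 181 values.

181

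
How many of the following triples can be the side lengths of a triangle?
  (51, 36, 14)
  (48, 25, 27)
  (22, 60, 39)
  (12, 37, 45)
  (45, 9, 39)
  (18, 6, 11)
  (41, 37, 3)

(14,36,51): 14+36 ≤ 51 → not valid
(25,27,48): 25+27 > 48 → valid
(22,39,60): 22+39 > 60 → valid
(12,37,45): 12+37 > 45 → valid
(9,39,45): 9+39 > 45 → valid
(6,11,18): 6+11 ≤ 18 → not valid
(3,37,41): 3+37 ≤ 41 → not valid
4 of the 7 triples form a triangle.

4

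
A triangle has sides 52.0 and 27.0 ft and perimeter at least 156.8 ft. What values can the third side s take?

Triangle inequality alone gives 25.0 < s < 79.0.
The perimeter condition gives s ≥ 156.8 − 52.0 − 27.0 = 77.8.
Intersecting the two: 77.8 ≤ s < 79.0.

77.8 ≤ s < 79.0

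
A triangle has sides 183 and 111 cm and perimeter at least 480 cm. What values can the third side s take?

186 ≤ s < 294 cm

Triangle inequality alone gives 72 < s < 294.
The perimeter condition gives s ≥ 480 − 183 − 111 = 186.
Intersecting the two: 186 ≤ s < 294.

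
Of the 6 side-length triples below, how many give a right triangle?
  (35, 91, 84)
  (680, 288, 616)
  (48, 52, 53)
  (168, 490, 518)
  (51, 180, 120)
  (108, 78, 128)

(35,91,84): 35²+84² = 8281 = 91² → right
(680,288,616): 288²+616² = 462400 = 680² → right
(48,52,53): 48²+52² = 5008 > 2809 = 53² → acute
(168,490,518): 168²+490² = 268324 = 518² → right
(51,180,120): 51+120 ≤ 180, not a triangle
(108,78,128): 78²+108² = 17748 > 16384 = 128² → acute
3 of the 6 are right.

3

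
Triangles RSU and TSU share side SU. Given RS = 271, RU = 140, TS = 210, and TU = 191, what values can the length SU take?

From triangle RSU: |271 − 140| < SU < 271 + 140, i.e. 131 < SU < 411.
From triangle TSU: 19 < SU < 401.
Both must hold, so SU lies in the intersection.

131 < SU < 401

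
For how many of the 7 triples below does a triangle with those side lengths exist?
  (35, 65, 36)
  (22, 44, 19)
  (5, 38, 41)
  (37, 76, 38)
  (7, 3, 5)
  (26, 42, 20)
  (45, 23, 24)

5

(35,36,65): 35+36 > 65 → valid
(19,22,44): 19+22 ≤ 44 → not valid
(5,38,41): 5+38 > 41 → valid
(37,38,76): 37+38 ≤ 76 → not valid
(3,5,7): 3+5 > 7 → valid
(20,26,42): 20+26 > 42 → valid
(23,24,45): 23+24 > 45 → valid
5 of the 7 triples form a triangle.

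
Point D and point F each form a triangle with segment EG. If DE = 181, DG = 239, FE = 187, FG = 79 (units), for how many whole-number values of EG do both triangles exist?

157

From triangle DEG: 58 < EG < 420.
From triangle FEG: 108 < EG < 266.
Intersection: 108 < EG < 266, so integers 109 through 265: 157 values.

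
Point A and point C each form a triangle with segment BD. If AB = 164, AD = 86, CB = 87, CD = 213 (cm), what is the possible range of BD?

From triangle ABD: |164 − 86| < BD < 164 + 86, i.e. 78 < BD < 250.
From triangle CBD: 126 < BD < 300.
Both must hold, so BD lies in the intersection.

126 < BD < 250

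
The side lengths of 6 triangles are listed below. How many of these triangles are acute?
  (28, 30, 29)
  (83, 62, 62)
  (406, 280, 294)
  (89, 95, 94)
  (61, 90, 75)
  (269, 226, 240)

5

(28,30,29): 28²+29² = 1625 > 900 = 30² → acute
(83,62,62): 62²+62² = 7688 > 6889 = 83² → acute
(406,280,294): 280²+294² = 164836 = 406² → right
(89,95,94): 89²+94² = 16757 > 9025 = 95² → acute
(61,90,75): 61²+75² = 9346 > 8100 = 90² → acute
(269,226,240): 226²+240² = 108676 > 72361 = 269² → acute
5 of the 6 are acute.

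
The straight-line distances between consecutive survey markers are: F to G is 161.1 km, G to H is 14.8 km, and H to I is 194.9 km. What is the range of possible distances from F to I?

19.0 ≤ FI ≤ 370.8 km

The maximum is all hops collinear in one direction: 161.1 + 14.8 + 194.9 = 370.8.
The longest hop is 194.9; the others sum to 175.9. Folding the others back against it leaves at least 194.9 − 175.9 = 19.0.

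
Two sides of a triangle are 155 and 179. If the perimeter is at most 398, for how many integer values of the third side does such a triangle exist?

40

Triangle inequality: 24 < x < 334. Perimeter ≤ 398 gives x ≤ 398 − 155 − 179 = 64.
So 24 < x ≤ 64; integers 25 through 64: 40 values.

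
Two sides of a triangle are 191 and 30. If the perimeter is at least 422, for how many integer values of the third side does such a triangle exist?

20

Triangle inequality: 161 < x < 221. Perimeter ≥ 422 gives x ≥ 422 − 191 − 30 = 201.
So 201 ≤ x < 221; integers 201 through 220: 20 values.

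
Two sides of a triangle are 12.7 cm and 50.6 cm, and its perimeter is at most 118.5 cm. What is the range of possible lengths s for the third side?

37.9 < s ≤ 55.2

Triangle inequality alone gives 37.9 < s < 63.3.
The perimeter condition gives s ≤ 118.5 − 12.7 − 50.6 = 55.2.
Intersecting the two: 37.9 < s ≤ 55.2.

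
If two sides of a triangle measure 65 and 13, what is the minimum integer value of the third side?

The third side must be strictly greater than |65 − 13| = 52.
The smallest integer above 52 is 53.

53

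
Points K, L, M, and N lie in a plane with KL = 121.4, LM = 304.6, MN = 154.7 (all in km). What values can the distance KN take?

28.5 ≤ KN ≤ 580.7 km

The maximum is all hops collinear in one direction: 121.4 + 304.6 + 154.7 = 580.7.
The longest hop is 304.6; the others sum to 276.1. Folding the others back against it leaves at least 304.6 − 276.1 = 28.5.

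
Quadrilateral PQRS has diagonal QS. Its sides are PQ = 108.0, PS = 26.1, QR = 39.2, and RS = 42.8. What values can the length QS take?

From triangle PQS: |108.0 − 26.1| < QS < 108.0 + 26.1, i.e. 81.9 < QS < 134.1.
From triangle RQS: 3.6 < QS < 82.0.
Both must hold, so QS lies in the intersection.

81.9 < QS < 82.0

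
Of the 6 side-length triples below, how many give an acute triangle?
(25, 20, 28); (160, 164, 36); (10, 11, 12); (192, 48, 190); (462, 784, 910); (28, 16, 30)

(25,20,28): 20²+25² = 1025 > 784 = 28² → acute
(160,164,36): 36²+160² = 26896 = 164² → right
(10,11,12): 10²+11² = 221 > 144 = 12² → acute
(192,48,190): 48²+190² = 38404 > 36864 = 192² → acute
(462,784,910): 462²+784² = 828100 = 910² → right
(28,16,30): 16²+28² = 1040 > 900 = 30² → acute
4 of the 6 are acute.

4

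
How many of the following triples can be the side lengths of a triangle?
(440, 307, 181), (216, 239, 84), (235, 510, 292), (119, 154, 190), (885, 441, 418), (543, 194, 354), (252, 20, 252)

6

(181,307,440): 181+307 > 440 → valid
(84,216,239): 84+216 > 239 → valid
(235,292,510): 235+292 > 510 → valid
(119,154,190): 119+154 > 190 → valid
(418,441,885): 418+441 ≤ 885 → not valid
(194,354,543): 194+354 > 543 → valid
(20,252,252): 20+252 > 252 → valid
6 of the 7 triples form a triangle.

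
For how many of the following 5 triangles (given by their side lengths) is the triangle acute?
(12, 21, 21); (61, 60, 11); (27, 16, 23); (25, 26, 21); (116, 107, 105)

(12,21,21): 12²+21² = 585 > 441 = 21² → acute
(61,60,11): 11²+60² = 3721 = 61² → right
(27,16,23): 16²+23² = 785 > 729 = 27² → acute
(25,26,21): 21²+25² = 1066 > 676 = 26² → acute
(116,107,105): 105²+107² = 22474 > 13456 = 116² → acute
4 of the 5 are acute.

4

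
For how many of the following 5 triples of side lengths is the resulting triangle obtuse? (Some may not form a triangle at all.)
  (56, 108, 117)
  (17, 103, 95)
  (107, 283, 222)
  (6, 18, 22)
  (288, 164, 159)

4

(56,108,117): 56²+108² = 14800 > 13689 = 117² → acute
(17,103,95): 17²+95² = 9314 < 10609 = 103² → obtuse
(107,283,222): 107²+222² = 60733 < 80089 = 283² → obtuse
(6,18,22): 6²+18² = 360 < 484 = 22² → obtuse
(288,164,159): 159²+164² = 52177 < 82944 = 288² → obtuse
4 of the 5 are obtuse.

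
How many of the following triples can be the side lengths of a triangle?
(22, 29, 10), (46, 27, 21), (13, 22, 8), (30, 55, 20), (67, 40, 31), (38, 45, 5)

(10,22,29): 10+22 > 29 → valid
(21,27,46): 21+27 > 46 → valid
(8,13,22): 8+13 ≤ 22 → not valid
(20,30,55): 20+30 ≤ 55 → not valid
(31,40,67): 31+40 > 67 → valid
(5,38,45): 5+38 ≤ 45 → not valid
3 of the 6 triples form a triangle.

3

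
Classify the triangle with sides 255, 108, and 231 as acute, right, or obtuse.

Compare the square of the longest side to the sum of squares of the other two: 108² + 231² = 65025 = 255².

right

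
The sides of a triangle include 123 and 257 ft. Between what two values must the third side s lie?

By the triangle inequality, s must be less than 123 + 257 = 380 and greater than |123 − 257| = 134.

134 < s < 380 (ft)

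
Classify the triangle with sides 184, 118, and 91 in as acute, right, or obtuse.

obtuse

Compare the square of the longest side to the sum of squares of the other two: 91² + 118² = 22205 < 33856 = 184².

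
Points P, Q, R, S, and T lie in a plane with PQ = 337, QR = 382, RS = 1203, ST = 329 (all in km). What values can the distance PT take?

155 ≤ PT ≤ 2251 km

The maximum is all hops collinear in one direction: 337 + 382 + 1203 + 329 = 2251.
The longest hop is 1203; the others sum to 1048. Folding the others back against it leaves at least 1203 − 1048 = 155.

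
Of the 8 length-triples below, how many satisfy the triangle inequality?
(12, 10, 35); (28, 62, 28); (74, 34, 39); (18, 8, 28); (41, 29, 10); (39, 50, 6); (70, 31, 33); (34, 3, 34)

1

(10,12,35): 10+12 ≤ 35 → not valid
(28,28,62): 28+28 ≤ 62 → not valid
(34,39,74): 34+39 ≤ 74 → not valid
(8,18,28): 8+18 ≤ 28 → not valid
(10,29,41): 10+29 ≤ 41 → not valid
(6,39,50): 6+39 ≤ 50 → not valid
(31,33,70): 31+33 ≤ 70 → not valid
(3,34,34): 3+34 > 34 → valid
1 of the 8 triples forms a triangle.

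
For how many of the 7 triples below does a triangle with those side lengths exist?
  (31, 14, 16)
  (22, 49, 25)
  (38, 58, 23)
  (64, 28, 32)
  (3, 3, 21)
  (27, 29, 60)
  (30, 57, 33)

2

(14,16,31): 14+16 ≤ 31 → not valid
(22,25,49): 22+25 ≤ 49 → not valid
(23,38,58): 23+38 > 58 → valid
(28,32,64): 28+32 ≤ 64 → not valid
(3,3,21): 3+3 ≤ 21 → not valid
(27,29,60): 27+29 ≤ 60 → not valid
(30,33,57): 30+33 > 57 → valid
2 of the 7 triples form a triangle.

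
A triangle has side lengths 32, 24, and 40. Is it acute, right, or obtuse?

right

Compare the square of the longest side to the sum of squares of the other two: 24² + 32² = 1600 = 40².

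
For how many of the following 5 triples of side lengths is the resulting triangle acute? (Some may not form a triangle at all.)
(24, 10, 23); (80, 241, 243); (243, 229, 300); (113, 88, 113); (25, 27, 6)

(24,10,23): 10²+23² = 629 > 576 = 24² → acute
(80,241,243): 80²+241² = 64481 > 59049 = 243² → acute
(243,229,300): 229²+243² = 111490 > 90000 = 300² → acute
(113,88,113): 88²+113² = 20513 > 12769 = 113² → acute
(25,27,6): 6²+25² = 661 < 729 = 27² → obtuse
4 of the 5 are acute.

4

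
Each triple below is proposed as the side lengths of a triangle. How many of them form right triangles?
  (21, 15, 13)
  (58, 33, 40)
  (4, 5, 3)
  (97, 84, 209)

(21,15,13): 13²+15² = 394 < 441 = 21² → obtuse
(58,33,40): 33²+40² = 2689 < 3364 = 58² → obtuse
(4,5,3): 3²+4² = 25 = 5² → right
(97,84,209): 84+97 ≤ 209, not a triangle
1 of the 4 is right.

1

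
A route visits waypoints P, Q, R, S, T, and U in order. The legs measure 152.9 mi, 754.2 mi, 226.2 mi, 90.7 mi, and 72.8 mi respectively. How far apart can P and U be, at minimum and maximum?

The maximum is all hops collinear in one direction: 152.9 + 754.2 + 226.2 + 90.7 + 72.8 = 1296.8.
The longest hop is 754.2; the others sum to 542.6. Folding the others back against it leaves at least 754.2 − 542.6 = 211.6.

211.6 ≤ PU ≤ 1296.8 mi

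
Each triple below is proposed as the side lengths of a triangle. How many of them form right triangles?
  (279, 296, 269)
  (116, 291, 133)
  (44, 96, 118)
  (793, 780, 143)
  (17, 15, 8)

(279,296,269): 269²+279² = 150202 > 87616 = 296² → acute
(116,291,133): 116+133 ≤ 291, not a triangle
(44,96,118): 44²+96² = 11152 < 13924 = 118² → obtuse
(793,780,143): 143²+780² = 628849 = 793² → right
(17,15,8): 8²+15² = 289 = 17² → right
2 of the 5 are right.

2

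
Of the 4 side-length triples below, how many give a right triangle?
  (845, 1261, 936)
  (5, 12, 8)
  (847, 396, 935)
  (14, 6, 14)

2

(845,1261,936): 845²+936² = 1590121 = 1261² → right
(5,12,8): 5²+8² = 89 < 144 = 12² → obtuse
(847,396,935): 396²+847² = 874225 = 935² → right
(14,6,14): 6²+14² = 232 > 196 = 14² → acute
2 of the 4 are right.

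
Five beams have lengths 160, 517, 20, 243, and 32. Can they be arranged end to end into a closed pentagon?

For a pentagon, each side must be shorter than the sum of the others.
Here the longest side is 517, but the remaining 4 sides sum to only 455.

No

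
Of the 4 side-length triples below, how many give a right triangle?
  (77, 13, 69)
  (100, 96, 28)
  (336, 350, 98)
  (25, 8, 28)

2

(77,13,69): 13²+69² = 4930 < 5929 = 77² → obtuse
(100,96,28): 28²+96² = 10000 = 100² → right
(336,350,98): 98²+336² = 122500 = 350² → right
(25,8,28): 8²+25² = 689 < 784 = 28² → obtuse
2 of the 4 are right.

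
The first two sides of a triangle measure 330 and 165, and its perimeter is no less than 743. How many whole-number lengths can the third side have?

247

Triangle inequality: 165 < x < 495. Perimeter ≥ 743 gives x ≥ 743 − 330 − 165 = 248.
So 248 ≤ x < 495; integers 248 through 494: 247 values.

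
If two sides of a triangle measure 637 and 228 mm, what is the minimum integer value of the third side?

The third side must be strictly greater than |637 − 228| = 409.
The smallest integer above 409 is 410.

410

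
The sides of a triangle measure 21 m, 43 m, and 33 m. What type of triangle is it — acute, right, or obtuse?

Compare the square of the longest side to the sum of squares of the other two: 21² + 33² = 1530 < 1849 = 43².

obtuse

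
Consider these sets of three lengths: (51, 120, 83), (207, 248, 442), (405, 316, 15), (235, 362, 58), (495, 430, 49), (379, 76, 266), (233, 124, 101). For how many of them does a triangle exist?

(51,83,120): 51+83 > 120 → valid
(207,248,442): 207+248 > 442 → valid
(15,316,405): 15+316 ≤ 405 → not valid
(58,235,362): 58+235 ≤ 362 → not valid
(49,430,495): 49+430 ≤ 495 → not valid
(76,266,379): 76+266 ≤ 379 → not valid
(101,124,233): 101+124 ≤ 233 → not valid
2 of the 7 triples form a triangle.

2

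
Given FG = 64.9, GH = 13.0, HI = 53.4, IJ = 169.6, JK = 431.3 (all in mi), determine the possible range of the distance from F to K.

130.4 ≤ FK ≤ 732.2 mi

The maximum is all hops collinear in one direction: 64.9 + 13.0 + 53.4 + 169.6 + 431.3 = 732.2.
The longest hop is 431.3; the others sum to 300.9. Folding the others back against it leaves at least 431.3 − 300.9 = 130.4.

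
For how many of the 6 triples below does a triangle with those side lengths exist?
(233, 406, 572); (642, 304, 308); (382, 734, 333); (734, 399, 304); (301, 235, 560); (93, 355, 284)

(233,406,572): 233+406 > 572 → valid
(304,308,642): 304+308 ≤ 642 → not valid
(333,382,734): 333+382 ≤ 734 → not valid
(304,399,734): 304+399 ≤ 734 → not valid
(235,301,560): 235+301 ≤ 560 → not valid
(93,284,355): 93+284 > 355 → valid
2 of the 6 triples form a triangle.

2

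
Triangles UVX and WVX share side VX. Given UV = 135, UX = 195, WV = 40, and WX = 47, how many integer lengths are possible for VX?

From triangle UVX: 60 < VX < 330.
From triangle WVX: 7 < VX < 87.
Intersection: 60 < VX < 87, so integers 61 through 86: 26 values.

26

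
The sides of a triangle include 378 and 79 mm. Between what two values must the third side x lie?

299 < x < 457 (mm)

By the triangle inequality, x must be less than 378 + 79 = 457 and greater than |378 − 79| = 299.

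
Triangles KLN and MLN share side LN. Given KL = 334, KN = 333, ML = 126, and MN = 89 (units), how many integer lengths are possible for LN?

From triangle KLN: 1 < LN < 667.
From triangle MLN: 37 < LN < 215.
Intersection: 37 < LN < 215, so integers 38 through 214: 177 values.

177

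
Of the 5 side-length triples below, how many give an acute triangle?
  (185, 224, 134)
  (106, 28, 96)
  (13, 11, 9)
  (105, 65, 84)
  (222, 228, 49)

3

(185,224,134): 134²+185² = 52181 > 50176 = 224² → acute
(106,28,96): 28²+96² = 10000 < 11236 = 106² → obtuse
(13,11,9): 9²+11² = 202 > 169 = 13² → acute
(105,65,84): 65²+84² = 11281 > 11025 = 105² → acute
(222,228,49): 49²+222² = 51685 < 51984 = 228² → obtuse
3 of the 5 are acute.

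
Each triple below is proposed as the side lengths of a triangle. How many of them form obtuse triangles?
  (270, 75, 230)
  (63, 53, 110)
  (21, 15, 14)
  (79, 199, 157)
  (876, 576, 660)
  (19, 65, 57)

5

(270,75,230): 75²+230² = 58525 < 72900 = 270² → obtuse
(63,53,110): 53²+63² = 6778 < 12100 = 110² → obtuse
(21,15,14): 14²+15² = 421 < 441 = 21² → obtuse
(79,199,157): 79²+157² = 30890 < 39601 = 199² → obtuse
(876,576,660): 576²+660² = 767376 = 876² → right
(19,65,57): 19²+57² = 3610 < 4225 = 65² → obtuse
5 of the 6 are obtuse.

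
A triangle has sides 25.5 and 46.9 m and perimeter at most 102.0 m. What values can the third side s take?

21.4 < s ≤ 29.6

Triangle inequality alone gives 21.4 < s < 72.4.
The perimeter condition gives s ≤ 102.0 − 25.5 − 46.9 = 29.6.
Intersecting the two: 21.4 < s ≤ 29.6.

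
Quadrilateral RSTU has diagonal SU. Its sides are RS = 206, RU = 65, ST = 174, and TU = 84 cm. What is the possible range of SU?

From triangle RSU: |206 − 65| < SU < 206 + 65, i.e. 141 < SU < 271.
From triangle TSU: 90 < SU < 258.
Both must hold, so SU lies in the intersection.

141 < SU < 258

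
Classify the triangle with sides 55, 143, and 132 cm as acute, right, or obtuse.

right

Compare the square of the longest side to the sum of squares of the other two: 55² + 132² = 20449 = 143².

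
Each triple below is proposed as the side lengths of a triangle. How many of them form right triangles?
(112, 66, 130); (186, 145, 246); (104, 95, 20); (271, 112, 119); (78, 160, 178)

(112,66,130): 66²+112² = 16900 = 130² → right
(186,145,246): 145²+186² = 55621 < 60516 = 246² → obtuse
(104,95,20): 20²+95² = 9425 < 10816 = 104² → obtuse
(271,112,119): 112+119 ≤ 271, not a triangle
(78,160,178): 78²+160² = 31684 = 178² → right
2 of the 5 are right.

2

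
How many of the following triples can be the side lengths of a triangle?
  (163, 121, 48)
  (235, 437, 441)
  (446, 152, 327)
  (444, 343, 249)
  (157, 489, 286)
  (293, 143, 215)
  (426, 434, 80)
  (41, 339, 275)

(48,121,163): 48+121 > 163 → valid
(235,437,441): 235+437 > 441 → valid
(152,327,446): 152+327 > 446 → valid
(249,343,444): 249+343 > 444 → valid
(157,286,489): 157+286 ≤ 489 → not valid
(143,215,293): 143+215 > 293 → valid
(80,426,434): 80+426 > 434 → valid
(41,275,339): 41+275 ≤ 339 → not valid
6 of the 8 triples form a triangle.

6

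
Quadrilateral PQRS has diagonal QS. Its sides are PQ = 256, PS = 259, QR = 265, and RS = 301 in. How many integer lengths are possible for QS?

From triangle PQS: 3 < QS < 515.
From triangle RQS: 36 < QS < 566.
Intersection: 36 < QS < 515, so integers 37 through 514: 478 values.

478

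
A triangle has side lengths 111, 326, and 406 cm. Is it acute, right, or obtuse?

Compare the square of the longest side to the sum of squares of the other two: 111² + 326² = 118597 < 164836 = 406².

obtuse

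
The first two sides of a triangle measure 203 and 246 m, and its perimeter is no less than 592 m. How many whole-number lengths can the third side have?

306

Triangle inequality: 43 < x < 449. Perimeter ≥ 592 gives x ≥ 592 − 203 − 246 = 143.
So 143 ≤ x < 449; integers 143 through 448: 306 values.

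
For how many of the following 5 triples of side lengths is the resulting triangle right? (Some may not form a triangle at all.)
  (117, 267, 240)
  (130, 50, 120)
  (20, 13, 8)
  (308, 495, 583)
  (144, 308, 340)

4

(117,267,240): 117²+240² = 71289 = 267² → right
(130,50,120): 50²+120² = 16900 = 130² → right
(20,13,8): 8²+13² = 233 < 400 = 20² → obtuse
(308,495,583): 308²+495² = 339889 = 583² → right
(144,308,340): 144²+308² = 115600 = 340² → right
4 of the 5 are right.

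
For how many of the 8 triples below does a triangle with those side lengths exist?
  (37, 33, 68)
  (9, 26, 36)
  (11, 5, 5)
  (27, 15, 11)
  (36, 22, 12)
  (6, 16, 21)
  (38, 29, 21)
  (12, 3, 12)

4

(33,37,68): 33+37 > 68 → valid
(9,26,36): 9+26 ≤ 36 → not valid
(5,5,11): 5+5 ≤ 11 → not valid
(11,15,27): 11+15 ≤ 27 → not valid
(12,22,36): 12+22 ≤ 36 → not valid
(6,16,21): 6+16 > 21 → valid
(21,29,38): 21+29 > 38 → valid
(3,12,12): 3+12 > 12 → valid
4 of the 8 triples form a triangle.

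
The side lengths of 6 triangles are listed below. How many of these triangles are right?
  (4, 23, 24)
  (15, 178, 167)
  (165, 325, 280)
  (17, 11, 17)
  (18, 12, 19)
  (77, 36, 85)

(4,23,24): 4²+23² = 545 < 576 = 24² → obtuse
(15,178,167): 15²+167² = 28114 < 31684 = 178² → obtuse
(165,325,280): 165²+280² = 105625 = 325² → right
(17,11,17): 11²+17² = 410 > 289 = 17² → acute
(18,12,19): 12²+18² = 468 > 361 = 19² → acute
(77,36,85): 36²+77² = 7225 = 85² → right
2 of the 6 are right.

2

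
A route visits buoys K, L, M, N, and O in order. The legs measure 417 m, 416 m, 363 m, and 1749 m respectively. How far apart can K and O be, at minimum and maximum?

The maximum is all hops collinear in one direction: 417 + 416 + 363 + 1749 = 2945.
The longest hop is 1749; the others sum to 1196. Folding the others back against it leaves at least 1749 − 1196 = 553.

553 ≤ KO ≤ 2945 m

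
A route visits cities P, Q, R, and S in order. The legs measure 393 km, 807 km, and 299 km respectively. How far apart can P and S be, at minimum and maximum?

The maximum is all hops collinear in one direction: 393 + 807 + 299 = 1499.
The longest hop is 807; the others sum to 692. Folding the others back against it leaves at least 807 − 692 = 115.

115 ≤ PS ≤ 1499 km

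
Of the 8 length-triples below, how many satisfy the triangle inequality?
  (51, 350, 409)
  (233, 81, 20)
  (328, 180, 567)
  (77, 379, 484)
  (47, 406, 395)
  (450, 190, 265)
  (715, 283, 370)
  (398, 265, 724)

2

(51,350,409): 51+350 ≤ 409 → not valid
(20,81,233): 20+81 ≤ 233 → not valid
(180,328,567): 180+328 ≤ 567 → not valid
(77,379,484): 77+379 ≤ 484 → not valid
(47,395,406): 47+395 > 406 → valid
(190,265,450): 190+265 > 450 → valid
(283,370,715): 283+370 ≤ 715 → not valid
(265,398,724): 265+398 ≤ 724 → not valid
2 of the 8 triples form a triangle.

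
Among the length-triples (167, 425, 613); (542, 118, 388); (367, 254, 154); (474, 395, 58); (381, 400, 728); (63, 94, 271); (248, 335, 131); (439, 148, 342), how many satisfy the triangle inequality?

(167,425,613): 167+425 ≤ 613 → not valid
(118,388,542): 118+388 ≤ 542 → not valid
(154,254,367): 154+254 > 367 → valid
(58,395,474): 58+395 ≤ 474 → not valid
(381,400,728): 381+400 > 728 → valid
(63,94,271): 63+94 ≤ 271 → not valid
(131,248,335): 131+248 > 335 → valid
(148,342,439): 148+342 > 439 → valid
4 of the 8 triples form a triangle.

4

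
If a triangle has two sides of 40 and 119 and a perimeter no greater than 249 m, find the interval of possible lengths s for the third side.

Triangle inequality alone gives 79 < s < 159.
The perimeter condition gives s ≤ 249 − 40 − 119 = 90.
Intersecting the two: 79 < s ≤ 90.

79 < s ≤ 90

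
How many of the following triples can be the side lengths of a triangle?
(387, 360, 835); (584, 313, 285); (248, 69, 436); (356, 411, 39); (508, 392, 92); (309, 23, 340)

(360,387,835): 360+387 ≤ 835 → not valid
(285,313,584): 285+313 > 584 → valid
(69,248,436): 69+248 ≤ 436 → not valid
(39,356,411): 39+356 ≤ 411 → not valid
(92,392,508): 92+392 ≤ 508 → not valid
(23,309,340): 23+309 ≤ 340 → not valid
1 of the 6 triples forms a triangle.

1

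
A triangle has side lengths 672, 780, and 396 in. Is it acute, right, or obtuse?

Compare the square of the longest side to the sum of squares of the other two: 396² + 672² = 608400 = 780².

right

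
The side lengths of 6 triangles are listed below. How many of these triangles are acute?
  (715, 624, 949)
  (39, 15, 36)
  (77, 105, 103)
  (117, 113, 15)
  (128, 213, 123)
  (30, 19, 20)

1

(715,624,949): 624²+715² = 900601 = 949² → right
(39,15,36): 15²+36² = 1521 = 39² → right
(77,105,103): 77²+103² = 16538 > 11025 = 105² → acute
(117,113,15): 15²+113² = 12994 < 13689 = 117² → obtuse
(128,213,123): 123²+128² = 31513 < 45369 = 213² → obtuse
(30,19,20): 19²+20² = 761 < 900 = 30² → obtuse
1 of the 6 is acute.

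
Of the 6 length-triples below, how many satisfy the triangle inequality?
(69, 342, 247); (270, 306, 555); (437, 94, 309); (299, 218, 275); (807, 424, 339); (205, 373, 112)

(69,247,342): 69+247 ≤ 342 → not valid
(270,306,555): 270+306 > 555 → valid
(94,309,437): 94+309 ≤ 437 → not valid
(218,275,299): 218+275 > 299 → valid
(339,424,807): 339+424 ≤ 807 → not valid
(112,205,373): 112+205 ≤ 373 → not valid
2 of the 6 triples form a triangle.

2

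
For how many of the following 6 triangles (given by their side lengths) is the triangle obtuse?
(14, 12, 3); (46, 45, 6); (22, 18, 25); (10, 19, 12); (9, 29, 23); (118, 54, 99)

5

(14,12,3): 3²+12² = 153 < 196 = 14² → obtuse
(46,45,6): 6²+45² = 2061 < 2116 = 46² → obtuse
(22,18,25): 18²+22² = 808 > 625 = 25² → acute
(10,19,12): 10²+12² = 244 < 361 = 19² → obtuse
(9,29,23): 9²+23² = 610 < 841 = 29² → obtuse
(118,54,99): 54²+99² = 12717 < 13924 = 118² → obtuse
5 of the 6 are obtuse.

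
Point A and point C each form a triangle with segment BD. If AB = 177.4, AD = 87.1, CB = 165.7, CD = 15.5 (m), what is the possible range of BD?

From triangle ABD: |177.4 − 87.1| < BD < 177.4 + 87.1, i.e. 90.3 < BD < 264.5.
From triangle CBD: 150.2 < BD < 181.2.
Both must hold, so BD lies in the intersection.

150.2 < BD < 181.2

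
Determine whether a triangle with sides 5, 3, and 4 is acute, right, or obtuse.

Compare the square of the longest side to the sum of squares of the other two: 3² + 4² = 25 = 5².

right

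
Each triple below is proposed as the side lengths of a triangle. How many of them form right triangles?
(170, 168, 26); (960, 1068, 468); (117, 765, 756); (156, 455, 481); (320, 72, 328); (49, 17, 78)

5

(170,168,26): 26²+168² = 28900 = 170² → right
(960,1068,468): 468²+960² = 1140624 = 1068² → right
(117,765,756): 117²+756² = 585225 = 765² → right
(156,455,481): 156²+455² = 231361 = 481² → right
(320,72,328): 72²+320² = 107584 = 328² → right
(49,17,78): 17+49 ≤ 78, not a triangle
5 of the 6 are right.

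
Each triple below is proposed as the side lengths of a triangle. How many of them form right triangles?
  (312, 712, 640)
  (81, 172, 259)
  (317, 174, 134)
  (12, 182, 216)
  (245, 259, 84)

(312,712,640): 312²+640² = 506944 = 712² → right
(81,172,259): 81+172 ≤ 259, not a triangle
(317,174,134): 134+174 ≤ 317, not a triangle
(12,182,216): 12+182 ≤ 216, not a triangle
(245,259,84): 84²+245² = 67081 = 259² → right
2 of the 5 are right.

2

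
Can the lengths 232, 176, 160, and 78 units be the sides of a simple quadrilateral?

A quadrilateral exists iff every side is shorter than the sum of the others — equivalently, the longest side is less than the sum of the rest.
Longest side 232 < 414 (sum of the remaining 3), so yes.

Yes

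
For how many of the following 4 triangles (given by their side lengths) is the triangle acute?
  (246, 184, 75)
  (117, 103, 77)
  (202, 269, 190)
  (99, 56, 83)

(246,184,75): 75²+184² = 39481 < 60516 = 246² → obtuse
(117,103,77): 77²+103² = 16538 > 13689 = 117² → acute
(202,269,190): 190²+202² = 76904 > 72361 = 269² → acute
(99,56,83): 56²+83² = 10025 > 9801 = 99² → acute
3 of the 4 are acute.

3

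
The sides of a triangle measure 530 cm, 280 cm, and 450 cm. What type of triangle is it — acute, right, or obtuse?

right

Compare the square of the longest side to the sum of squares of the other two: 280² + 450² = 280900 = 530².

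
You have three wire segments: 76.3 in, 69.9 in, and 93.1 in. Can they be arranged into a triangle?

The longest side is 93.1, and the other two sum to 146.2.
Since 146.2 > 93.1, the triangle inequality holds.

Yes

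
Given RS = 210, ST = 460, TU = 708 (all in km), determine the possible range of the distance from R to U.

The maximum is all hops collinear in one direction: 210 + 460 + 708 = 1378.
The longest hop is 708; the others sum to 670. Folding the others back against it leaves at least 708 − 670 = 38.

38 ≤ RU ≤ 1378 km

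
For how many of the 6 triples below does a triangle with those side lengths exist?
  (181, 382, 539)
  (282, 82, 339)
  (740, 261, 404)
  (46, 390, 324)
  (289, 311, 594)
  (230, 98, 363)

(181,382,539): 181+382 > 539 → valid
(82,282,339): 82+282 > 339 → valid
(261,404,740): 261+404 ≤ 740 → not valid
(46,324,390): 46+324 ≤ 390 → not valid
(289,311,594): 289+311 > 594 → valid
(98,230,363): 98+230 ≤ 363 → not valid
3 of the 6 triples form a triangle.

3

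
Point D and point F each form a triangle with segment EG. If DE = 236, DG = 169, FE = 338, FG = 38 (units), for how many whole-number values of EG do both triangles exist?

From triangle DEG: 67 < EG < 405.
From triangle FEG: 300 < EG < 376.
Intersection: 300 < EG < 376, so integers 301 through 375: 75 values.

75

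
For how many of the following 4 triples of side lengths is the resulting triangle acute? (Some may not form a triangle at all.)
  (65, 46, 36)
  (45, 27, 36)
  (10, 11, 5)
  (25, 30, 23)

2

(65,46,36): 36²+46² = 3412 < 4225 = 65² → obtuse
(45,27,36): 27²+36² = 2025 = 45² → right
(10,11,5): 5²+10² = 125 > 121 = 11² → acute
(25,30,23): 23²+25² = 1154 > 900 = 30² → acute
2 of the 4 are acute.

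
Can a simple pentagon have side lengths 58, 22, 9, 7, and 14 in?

For a pentagon, each side must be shorter than the sum of the others.
Here the longest side is 58, but the remaining 4 sides sum to only 52.

No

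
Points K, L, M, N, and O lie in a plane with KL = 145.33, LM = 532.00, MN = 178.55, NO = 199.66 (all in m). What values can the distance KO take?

8.46 ≤ KO ≤ 1055.54 m

The maximum is all hops collinear in one direction: 145.33 + 532.00 + 178.55 + 199.66 = 1055.54.
The longest hop is 532.00; the others sum to 523.54. Folding the others back against it leaves at least 532.00 − 523.54 = 8.46.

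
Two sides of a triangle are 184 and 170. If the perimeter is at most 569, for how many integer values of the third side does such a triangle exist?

201

Triangle inequality: 14 < x < 354. Perimeter ≤ 569 gives x ≤ 569 − 184 − 170 = 215.
So 14 < x ≤ 215; integers 15 through 215: 201 values.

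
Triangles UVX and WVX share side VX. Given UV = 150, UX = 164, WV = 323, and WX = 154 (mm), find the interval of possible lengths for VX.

169 < VX < 314

From triangle UVX: |150 − 164| < VX < 150 + 164, i.e. 14 < VX < 314.
From triangle WVX: 169 < VX < 477.
Both must hold, so VX lies in the intersection.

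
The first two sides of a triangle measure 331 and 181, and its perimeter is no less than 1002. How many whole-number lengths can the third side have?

22

Triangle inequality: 150 < x < 512. Perimeter ≥ 1002 gives x ≥ 1002 − 331 − 181 = 490.
So 490 ≤ x < 512; integers 490 through 511: 22 values.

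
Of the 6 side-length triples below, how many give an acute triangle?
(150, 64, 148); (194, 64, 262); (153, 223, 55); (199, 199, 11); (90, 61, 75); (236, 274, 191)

(150,64,148): 64²+148² = 26000 > 22500 = 150² → acute
(194,64,262): 64+194 ≤ 262, not a triangle
(153,223,55): 55+153 ≤ 223, not a triangle
(199,199,11): 11²+199² = 39722 > 39601 = 199² → acute
(90,61,75): 61²+75² = 9346 > 8100 = 90² → acute
(236,274,191): 191²+236² = 92177 > 75076 = 274² → acute
4 of the 6 are acute.

4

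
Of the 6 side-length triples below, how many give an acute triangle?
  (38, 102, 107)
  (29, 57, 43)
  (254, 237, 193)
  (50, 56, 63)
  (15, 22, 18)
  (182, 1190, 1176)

(38,102,107): 38²+102² = 11848 > 11449 = 107² → acute
(29,57,43): 29²+43² = 2690 < 3249 = 57² → obtuse
(254,237,193): 193²+237² = 93418 > 64516 = 254² → acute
(50,56,63): 50²+56² = 5636 > 3969 = 63² → acute
(15,22,18): 15²+18² = 549 > 484 = 22² → acute
(182,1190,1176): 182²+1176² = 1416100 = 1190² → right
4 of the 6 are acute.

4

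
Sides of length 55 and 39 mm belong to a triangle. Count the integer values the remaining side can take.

The third side lies in the open interval (16, 94).
Integers from 17 to 93 inclusive: 93 − 17 + 1 = 77.

77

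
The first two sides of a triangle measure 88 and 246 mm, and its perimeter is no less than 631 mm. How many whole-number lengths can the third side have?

37

Triangle inequality: 158 < x < 334. Perimeter ≥ 631 gives x ≥ 631 − 88 − 246 = 297.
So 297 ≤ x < 334; integers 297 through 333: 37 values.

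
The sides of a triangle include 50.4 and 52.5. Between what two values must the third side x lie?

2.1 < x < 102.9

By the triangle inequality, x must be less than 50.4 + 52.5 = 102.9 and greater than |50.4 − 52.5| = 2.1.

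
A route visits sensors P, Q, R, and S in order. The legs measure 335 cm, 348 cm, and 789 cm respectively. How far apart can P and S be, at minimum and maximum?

106 ≤ PS ≤ 1472 cm

The maximum is all hops collinear in one direction: 335 + 348 + 789 = 1472.
The longest hop is 789; the others sum to 683. Folding the others back against it leaves at least 789 − 683 = 106.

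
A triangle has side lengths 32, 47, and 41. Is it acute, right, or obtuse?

acute

Compare the square of the longest side to the sum of squares of the other two: 32² + 41² = 2705 > 2209 = 47².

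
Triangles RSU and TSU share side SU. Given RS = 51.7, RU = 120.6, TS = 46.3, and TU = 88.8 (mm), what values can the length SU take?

68.9 < SU < 135.1

From triangle RSU: |51.7 − 120.6| < SU < 51.7 + 120.6, i.e. 68.9 < SU < 172.3.
From triangle TSU: 42.5 < SU < 135.1.
Both must hold, so SU lies in the intersection.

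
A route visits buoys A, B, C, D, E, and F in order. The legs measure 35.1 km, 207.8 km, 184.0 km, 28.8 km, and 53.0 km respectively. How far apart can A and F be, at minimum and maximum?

0 ≤ AF ≤ 508.7 km

The maximum is all hops collinear in one direction: 35.1 + 207.8 + 184.0 + 28.8 + 53.0 = 508.7.
The longest hop is 207.8; the others sum to 300.9. Since 207.8 ≤ 300.9, the path can fold back on itself completely, so the minimum distance is 0.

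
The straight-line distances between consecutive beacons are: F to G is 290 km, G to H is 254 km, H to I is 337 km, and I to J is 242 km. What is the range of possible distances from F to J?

0 ≤ FJ ≤ 1123 km

The maximum is all hops collinear in one direction: 290 + 254 + 337 + 242 = 1123.
The longest hop is 337; the others sum to 786. Since 337 ≤ 786, the path can fold back on itself completely, so the minimum distance is 0.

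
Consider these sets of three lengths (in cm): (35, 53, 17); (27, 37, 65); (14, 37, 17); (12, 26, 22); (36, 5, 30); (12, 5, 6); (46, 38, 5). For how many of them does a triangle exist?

(17,35,53): 17+35 ≤ 53 → not valid
(27,37,65): 27+37 ≤ 65 → not valid
(14,17,37): 14+17 ≤ 37 → not valid
(12,22,26): 12+22 > 26 → valid
(5,30,36): 5+30 ≤ 36 → not valid
(5,6,12): 5+6 ≤ 12 → not valid
(5,38,46): 5+38 ≤ 46 → not valid
1 of the 7 triples forms a triangle.

1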